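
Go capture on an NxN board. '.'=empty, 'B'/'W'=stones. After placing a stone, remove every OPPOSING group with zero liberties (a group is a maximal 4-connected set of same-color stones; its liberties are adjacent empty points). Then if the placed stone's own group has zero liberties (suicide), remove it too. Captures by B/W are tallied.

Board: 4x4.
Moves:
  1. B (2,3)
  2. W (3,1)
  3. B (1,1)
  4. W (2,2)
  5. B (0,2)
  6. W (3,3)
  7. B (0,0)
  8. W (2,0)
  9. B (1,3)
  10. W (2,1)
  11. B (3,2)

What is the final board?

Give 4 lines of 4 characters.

Move 1: B@(2,3) -> caps B=0 W=0
Move 2: W@(3,1) -> caps B=0 W=0
Move 3: B@(1,1) -> caps B=0 W=0
Move 4: W@(2,2) -> caps B=0 W=0
Move 5: B@(0,2) -> caps B=0 W=0
Move 6: W@(3,3) -> caps B=0 W=0
Move 7: B@(0,0) -> caps B=0 W=0
Move 8: W@(2,0) -> caps B=0 W=0
Move 9: B@(1,3) -> caps B=0 W=0
Move 10: W@(2,1) -> caps B=0 W=0
Move 11: B@(3,2) -> caps B=1 W=0

Answer: B.B.
.B.B
WWWB
.WB.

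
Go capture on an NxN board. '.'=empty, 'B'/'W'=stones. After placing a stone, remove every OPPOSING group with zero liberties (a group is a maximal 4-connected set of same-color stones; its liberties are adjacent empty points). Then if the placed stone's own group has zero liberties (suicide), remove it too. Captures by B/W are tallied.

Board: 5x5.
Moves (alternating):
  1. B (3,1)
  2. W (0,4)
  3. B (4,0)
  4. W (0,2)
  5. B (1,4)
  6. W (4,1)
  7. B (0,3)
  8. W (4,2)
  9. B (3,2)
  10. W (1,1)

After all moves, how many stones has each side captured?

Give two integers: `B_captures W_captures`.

Answer: 1 0

Derivation:
Move 1: B@(3,1) -> caps B=0 W=0
Move 2: W@(0,4) -> caps B=0 W=0
Move 3: B@(4,0) -> caps B=0 W=0
Move 4: W@(0,2) -> caps B=0 W=0
Move 5: B@(1,4) -> caps B=0 W=0
Move 6: W@(4,1) -> caps B=0 W=0
Move 7: B@(0,3) -> caps B=1 W=0
Move 8: W@(4,2) -> caps B=1 W=0
Move 9: B@(3,2) -> caps B=1 W=0
Move 10: W@(1,1) -> caps B=1 W=0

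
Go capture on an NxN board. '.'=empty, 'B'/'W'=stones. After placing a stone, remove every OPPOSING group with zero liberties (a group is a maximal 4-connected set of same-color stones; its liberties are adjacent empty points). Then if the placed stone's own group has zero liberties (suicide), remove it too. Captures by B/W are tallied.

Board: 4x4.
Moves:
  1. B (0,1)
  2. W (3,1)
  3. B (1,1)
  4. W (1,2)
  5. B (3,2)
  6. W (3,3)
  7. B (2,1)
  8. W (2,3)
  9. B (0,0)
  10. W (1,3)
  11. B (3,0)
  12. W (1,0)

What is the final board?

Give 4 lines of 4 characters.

Move 1: B@(0,1) -> caps B=0 W=0
Move 2: W@(3,1) -> caps B=0 W=0
Move 3: B@(1,1) -> caps B=0 W=0
Move 4: W@(1,2) -> caps B=0 W=0
Move 5: B@(3,2) -> caps B=0 W=0
Move 6: W@(3,3) -> caps B=0 W=0
Move 7: B@(2,1) -> caps B=0 W=0
Move 8: W@(2,3) -> caps B=0 W=0
Move 9: B@(0,0) -> caps B=0 W=0
Move 10: W@(1,3) -> caps B=0 W=0
Move 11: B@(3,0) -> caps B=1 W=0
Move 12: W@(1,0) -> caps B=1 W=0

Answer: BB..
WBWW
.B.W
B.BW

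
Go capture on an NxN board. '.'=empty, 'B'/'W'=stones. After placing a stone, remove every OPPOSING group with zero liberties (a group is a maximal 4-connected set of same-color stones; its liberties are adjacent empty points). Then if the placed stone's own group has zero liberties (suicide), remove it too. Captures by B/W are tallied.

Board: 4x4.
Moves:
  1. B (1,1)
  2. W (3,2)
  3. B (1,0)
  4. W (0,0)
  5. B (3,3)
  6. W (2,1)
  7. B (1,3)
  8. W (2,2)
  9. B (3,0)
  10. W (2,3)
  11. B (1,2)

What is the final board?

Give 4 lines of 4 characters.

Answer: W...
BBBB
.WWW
B.W.

Derivation:
Move 1: B@(1,1) -> caps B=0 W=0
Move 2: W@(3,2) -> caps B=0 W=0
Move 3: B@(1,0) -> caps B=0 W=0
Move 4: W@(0,0) -> caps B=0 W=0
Move 5: B@(3,3) -> caps B=0 W=0
Move 6: W@(2,1) -> caps B=0 W=0
Move 7: B@(1,3) -> caps B=0 W=0
Move 8: W@(2,2) -> caps B=0 W=0
Move 9: B@(3,0) -> caps B=0 W=0
Move 10: W@(2,3) -> caps B=0 W=1
Move 11: B@(1,2) -> caps B=0 W=1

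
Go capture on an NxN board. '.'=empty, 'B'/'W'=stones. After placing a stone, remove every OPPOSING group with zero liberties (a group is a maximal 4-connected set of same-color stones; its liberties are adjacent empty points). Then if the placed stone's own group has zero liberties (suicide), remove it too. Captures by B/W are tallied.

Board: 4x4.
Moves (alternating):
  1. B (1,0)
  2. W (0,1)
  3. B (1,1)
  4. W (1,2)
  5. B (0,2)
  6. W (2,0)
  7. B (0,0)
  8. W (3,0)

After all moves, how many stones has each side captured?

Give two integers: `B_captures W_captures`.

Move 1: B@(1,0) -> caps B=0 W=0
Move 2: W@(0,1) -> caps B=0 W=0
Move 3: B@(1,1) -> caps B=0 W=0
Move 4: W@(1,2) -> caps B=0 W=0
Move 5: B@(0,2) -> caps B=0 W=0
Move 6: W@(2,0) -> caps B=0 W=0
Move 7: B@(0,0) -> caps B=1 W=0
Move 8: W@(3,0) -> caps B=1 W=0

Answer: 1 0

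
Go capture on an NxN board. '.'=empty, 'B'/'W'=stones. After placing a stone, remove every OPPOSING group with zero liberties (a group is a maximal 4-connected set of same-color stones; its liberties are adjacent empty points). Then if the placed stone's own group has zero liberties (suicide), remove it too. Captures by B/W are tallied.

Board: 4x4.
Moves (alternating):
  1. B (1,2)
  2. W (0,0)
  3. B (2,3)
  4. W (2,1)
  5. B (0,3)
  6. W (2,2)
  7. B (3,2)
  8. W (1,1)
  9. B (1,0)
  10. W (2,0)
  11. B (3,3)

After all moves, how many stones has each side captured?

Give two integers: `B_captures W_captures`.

Move 1: B@(1,2) -> caps B=0 W=0
Move 2: W@(0,0) -> caps B=0 W=0
Move 3: B@(2,3) -> caps B=0 W=0
Move 4: W@(2,1) -> caps B=0 W=0
Move 5: B@(0,3) -> caps B=0 W=0
Move 6: W@(2,2) -> caps B=0 W=0
Move 7: B@(3,2) -> caps B=0 W=0
Move 8: W@(1,1) -> caps B=0 W=0
Move 9: B@(1,0) -> caps B=0 W=0
Move 10: W@(2,0) -> caps B=0 W=1
Move 11: B@(3,3) -> caps B=0 W=1

Answer: 0 1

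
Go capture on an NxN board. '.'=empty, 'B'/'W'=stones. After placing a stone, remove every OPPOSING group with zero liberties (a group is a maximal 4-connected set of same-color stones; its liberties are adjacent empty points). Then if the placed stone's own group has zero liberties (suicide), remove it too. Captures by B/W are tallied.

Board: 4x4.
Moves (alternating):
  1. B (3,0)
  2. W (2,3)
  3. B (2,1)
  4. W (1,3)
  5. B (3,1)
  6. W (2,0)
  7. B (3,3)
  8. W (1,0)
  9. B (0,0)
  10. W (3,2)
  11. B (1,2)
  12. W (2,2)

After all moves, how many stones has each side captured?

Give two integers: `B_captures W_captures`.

Move 1: B@(3,0) -> caps B=0 W=0
Move 2: W@(2,3) -> caps B=0 W=0
Move 3: B@(2,1) -> caps B=0 W=0
Move 4: W@(1,3) -> caps B=0 W=0
Move 5: B@(3,1) -> caps B=0 W=0
Move 6: W@(2,0) -> caps B=0 W=0
Move 7: B@(3,3) -> caps B=0 W=0
Move 8: W@(1,0) -> caps B=0 W=0
Move 9: B@(0,0) -> caps B=0 W=0
Move 10: W@(3,2) -> caps B=0 W=1
Move 11: B@(1,2) -> caps B=0 W=1
Move 12: W@(2,2) -> caps B=0 W=1

Answer: 0 1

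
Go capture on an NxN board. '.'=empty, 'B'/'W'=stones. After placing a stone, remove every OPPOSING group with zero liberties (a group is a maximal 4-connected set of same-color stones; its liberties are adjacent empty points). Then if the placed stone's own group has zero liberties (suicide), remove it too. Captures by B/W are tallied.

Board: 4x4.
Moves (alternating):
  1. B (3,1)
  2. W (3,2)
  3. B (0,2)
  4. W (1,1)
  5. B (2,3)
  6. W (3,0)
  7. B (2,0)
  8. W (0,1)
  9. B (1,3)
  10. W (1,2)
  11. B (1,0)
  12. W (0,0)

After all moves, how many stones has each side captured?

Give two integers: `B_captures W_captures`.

Answer: 1 0

Derivation:
Move 1: B@(3,1) -> caps B=0 W=0
Move 2: W@(3,2) -> caps B=0 W=0
Move 3: B@(0,2) -> caps B=0 W=0
Move 4: W@(1,1) -> caps B=0 W=0
Move 5: B@(2,3) -> caps B=0 W=0
Move 6: W@(3,0) -> caps B=0 W=0
Move 7: B@(2,0) -> caps B=1 W=0
Move 8: W@(0,1) -> caps B=1 W=0
Move 9: B@(1,3) -> caps B=1 W=0
Move 10: W@(1,2) -> caps B=1 W=0
Move 11: B@(1,0) -> caps B=1 W=0
Move 12: W@(0,0) -> caps B=1 W=0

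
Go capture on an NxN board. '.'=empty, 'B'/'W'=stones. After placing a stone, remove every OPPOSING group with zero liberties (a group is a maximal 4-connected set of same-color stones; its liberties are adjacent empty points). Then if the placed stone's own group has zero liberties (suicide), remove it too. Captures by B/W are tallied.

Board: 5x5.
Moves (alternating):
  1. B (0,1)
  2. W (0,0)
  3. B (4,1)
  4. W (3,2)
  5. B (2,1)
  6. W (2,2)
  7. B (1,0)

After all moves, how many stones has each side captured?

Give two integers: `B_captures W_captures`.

Answer: 1 0

Derivation:
Move 1: B@(0,1) -> caps B=0 W=0
Move 2: W@(0,0) -> caps B=0 W=0
Move 3: B@(4,1) -> caps B=0 W=0
Move 4: W@(3,2) -> caps B=0 W=0
Move 5: B@(2,1) -> caps B=0 W=0
Move 6: W@(2,2) -> caps B=0 W=0
Move 7: B@(1,0) -> caps B=1 W=0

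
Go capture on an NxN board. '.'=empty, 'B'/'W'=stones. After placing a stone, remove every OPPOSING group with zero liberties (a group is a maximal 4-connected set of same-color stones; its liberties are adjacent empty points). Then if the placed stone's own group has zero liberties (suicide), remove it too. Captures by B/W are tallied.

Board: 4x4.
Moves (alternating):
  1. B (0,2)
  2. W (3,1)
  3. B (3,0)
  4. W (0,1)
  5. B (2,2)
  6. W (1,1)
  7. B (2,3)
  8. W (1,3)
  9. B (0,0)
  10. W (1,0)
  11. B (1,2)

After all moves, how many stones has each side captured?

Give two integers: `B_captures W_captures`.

Answer: 0 1

Derivation:
Move 1: B@(0,2) -> caps B=0 W=0
Move 2: W@(3,1) -> caps B=0 W=0
Move 3: B@(3,0) -> caps B=0 W=0
Move 4: W@(0,1) -> caps B=0 W=0
Move 5: B@(2,2) -> caps B=0 W=0
Move 6: W@(1,1) -> caps B=0 W=0
Move 7: B@(2,3) -> caps B=0 W=0
Move 8: W@(1,3) -> caps B=0 W=0
Move 9: B@(0,0) -> caps B=0 W=0
Move 10: W@(1,0) -> caps B=0 W=1
Move 11: B@(1,2) -> caps B=0 W=1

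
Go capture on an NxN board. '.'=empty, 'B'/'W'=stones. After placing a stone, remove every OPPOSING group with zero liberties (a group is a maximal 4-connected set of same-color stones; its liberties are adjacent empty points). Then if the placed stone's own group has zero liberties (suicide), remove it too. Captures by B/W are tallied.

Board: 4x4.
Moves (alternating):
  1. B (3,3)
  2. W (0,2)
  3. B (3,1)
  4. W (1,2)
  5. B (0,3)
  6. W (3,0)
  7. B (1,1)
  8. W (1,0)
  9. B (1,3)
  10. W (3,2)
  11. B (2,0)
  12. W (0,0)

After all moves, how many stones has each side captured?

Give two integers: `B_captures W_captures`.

Answer: 1 0

Derivation:
Move 1: B@(3,3) -> caps B=0 W=0
Move 2: W@(0,2) -> caps B=0 W=0
Move 3: B@(3,1) -> caps B=0 W=0
Move 4: W@(1,2) -> caps B=0 W=0
Move 5: B@(0,3) -> caps B=0 W=0
Move 6: W@(3,0) -> caps B=0 W=0
Move 7: B@(1,1) -> caps B=0 W=0
Move 8: W@(1,0) -> caps B=0 W=0
Move 9: B@(1,3) -> caps B=0 W=0
Move 10: W@(3,2) -> caps B=0 W=0
Move 11: B@(2,0) -> caps B=1 W=0
Move 12: W@(0,0) -> caps B=1 W=0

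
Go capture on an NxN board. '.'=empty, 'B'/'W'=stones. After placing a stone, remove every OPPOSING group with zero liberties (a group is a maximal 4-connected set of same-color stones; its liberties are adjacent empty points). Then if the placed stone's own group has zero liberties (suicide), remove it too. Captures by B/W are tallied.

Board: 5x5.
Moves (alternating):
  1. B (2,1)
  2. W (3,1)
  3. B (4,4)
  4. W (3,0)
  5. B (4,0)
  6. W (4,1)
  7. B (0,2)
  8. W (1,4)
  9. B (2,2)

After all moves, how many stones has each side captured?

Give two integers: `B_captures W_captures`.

Move 1: B@(2,1) -> caps B=0 W=0
Move 2: W@(3,1) -> caps B=0 W=0
Move 3: B@(4,4) -> caps B=0 W=0
Move 4: W@(3,0) -> caps B=0 W=0
Move 5: B@(4,0) -> caps B=0 W=0
Move 6: W@(4,1) -> caps B=0 W=1
Move 7: B@(0,2) -> caps B=0 W=1
Move 8: W@(1,4) -> caps B=0 W=1
Move 9: B@(2,2) -> caps B=0 W=1

Answer: 0 1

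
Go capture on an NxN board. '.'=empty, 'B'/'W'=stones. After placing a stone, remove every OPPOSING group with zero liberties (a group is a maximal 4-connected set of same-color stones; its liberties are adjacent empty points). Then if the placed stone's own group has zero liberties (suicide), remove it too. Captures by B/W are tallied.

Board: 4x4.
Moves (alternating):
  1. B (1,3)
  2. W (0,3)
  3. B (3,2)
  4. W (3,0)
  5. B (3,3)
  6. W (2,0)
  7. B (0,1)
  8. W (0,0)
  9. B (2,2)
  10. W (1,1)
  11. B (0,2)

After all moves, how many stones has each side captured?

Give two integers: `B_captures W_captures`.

Answer: 1 0

Derivation:
Move 1: B@(1,3) -> caps B=0 W=0
Move 2: W@(0,3) -> caps B=0 W=0
Move 3: B@(3,2) -> caps B=0 W=0
Move 4: W@(3,0) -> caps B=0 W=0
Move 5: B@(3,3) -> caps B=0 W=0
Move 6: W@(2,0) -> caps B=0 W=0
Move 7: B@(0,1) -> caps B=0 W=0
Move 8: W@(0,0) -> caps B=0 W=0
Move 9: B@(2,2) -> caps B=0 W=0
Move 10: W@(1,1) -> caps B=0 W=0
Move 11: B@(0,2) -> caps B=1 W=0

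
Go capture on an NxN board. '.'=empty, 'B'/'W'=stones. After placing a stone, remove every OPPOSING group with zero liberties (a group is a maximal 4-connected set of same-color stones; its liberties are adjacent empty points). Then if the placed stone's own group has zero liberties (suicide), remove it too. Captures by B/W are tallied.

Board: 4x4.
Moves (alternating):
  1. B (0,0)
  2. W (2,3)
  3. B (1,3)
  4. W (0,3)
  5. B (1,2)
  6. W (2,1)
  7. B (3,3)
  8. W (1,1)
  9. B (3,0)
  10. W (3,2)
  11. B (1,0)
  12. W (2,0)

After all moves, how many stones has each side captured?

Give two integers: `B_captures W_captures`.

Move 1: B@(0,0) -> caps B=0 W=0
Move 2: W@(2,3) -> caps B=0 W=0
Move 3: B@(1,3) -> caps B=0 W=0
Move 4: W@(0,3) -> caps B=0 W=0
Move 5: B@(1,2) -> caps B=0 W=0
Move 6: W@(2,1) -> caps B=0 W=0
Move 7: B@(3,3) -> caps B=0 W=0
Move 8: W@(1,1) -> caps B=0 W=0
Move 9: B@(3,0) -> caps B=0 W=0
Move 10: W@(3,2) -> caps B=0 W=1
Move 11: B@(1,0) -> caps B=0 W=1
Move 12: W@(2,0) -> caps B=0 W=1

Answer: 0 1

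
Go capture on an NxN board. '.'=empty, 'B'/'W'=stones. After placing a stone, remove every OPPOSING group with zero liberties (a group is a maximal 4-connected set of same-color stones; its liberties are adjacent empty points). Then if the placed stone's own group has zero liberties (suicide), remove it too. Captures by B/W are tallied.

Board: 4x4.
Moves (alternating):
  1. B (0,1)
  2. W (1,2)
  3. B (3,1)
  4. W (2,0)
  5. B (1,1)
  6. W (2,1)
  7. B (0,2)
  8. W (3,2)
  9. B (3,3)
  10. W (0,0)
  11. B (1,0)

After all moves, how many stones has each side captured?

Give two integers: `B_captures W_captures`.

Answer: 1 0

Derivation:
Move 1: B@(0,1) -> caps B=0 W=0
Move 2: W@(1,2) -> caps B=0 W=0
Move 3: B@(3,1) -> caps B=0 W=0
Move 4: W@(2,0) -> caps B=0 W=0
Move 5: B@(1,1) -> caps B=0 W=0
Move 6: W@(2,1) -> caps B=0 W=0
Move 7: B@(0,2) -> caps B=0 W=0
Move 8: W@(3,2) -> caps B=0 W=0
Move 9: B@(3,3) -> caps B=0 W=0
Move 10: W@(0,0) -> caps B=0 W=0
Move 11: B@(1,0) -> caps B=1 W=0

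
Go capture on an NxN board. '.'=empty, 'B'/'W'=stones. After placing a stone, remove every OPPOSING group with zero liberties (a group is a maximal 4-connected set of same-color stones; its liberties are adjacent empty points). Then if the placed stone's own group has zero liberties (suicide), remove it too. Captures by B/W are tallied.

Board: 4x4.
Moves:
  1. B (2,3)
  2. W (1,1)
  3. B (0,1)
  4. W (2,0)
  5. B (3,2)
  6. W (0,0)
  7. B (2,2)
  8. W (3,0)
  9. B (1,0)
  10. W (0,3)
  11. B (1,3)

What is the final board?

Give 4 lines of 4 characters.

Move 1: B@(2,3) -> caps B=0 W=0
Move 2: W@(1,1) -> caps B=0 W=0
Move 3: B@(0,1) -> caps B=0 W=0
Move 4: W@(2,0) -> caps B=0 W=0
Move 5: B@(3,2) -> caps B=0 W=0
Move 6: W@(0,0) -> caps B=0 W=0
Move 7: B@(2,2) -> caps B=0 W=0
Move 8: W@(3,0) -> caps B=0 W=0
Move 9: B@(1,0) -> caps B=1 W=0
Move 10: W@(0,3) -> caps B=1 W=0
Move 11: B@(1,3) -> caps B=1 W=0

Answer: .B.W
BW.B
W.BB
W.B.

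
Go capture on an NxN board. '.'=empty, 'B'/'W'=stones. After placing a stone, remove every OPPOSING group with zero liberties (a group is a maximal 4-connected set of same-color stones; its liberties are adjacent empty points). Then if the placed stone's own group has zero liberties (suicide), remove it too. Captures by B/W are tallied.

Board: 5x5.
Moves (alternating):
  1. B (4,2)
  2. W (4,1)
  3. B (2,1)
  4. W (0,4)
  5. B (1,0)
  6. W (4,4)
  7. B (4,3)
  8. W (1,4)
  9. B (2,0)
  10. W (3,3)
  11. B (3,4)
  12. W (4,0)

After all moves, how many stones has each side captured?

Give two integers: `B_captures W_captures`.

Move 1: B@(4,2) -> caps B=0 W=0
Move 2: W@(4,1) -> caps B=0 W=0
Move 3: B@(2,1) -> caps B=0 W=0
Move 4: W@(0,4) -> caps B=0 W=0
Move 5: B@(1,0) -> caps B=0 W=0
Move 6: W@(4,4) -> caps B=0 W=0
Move 7: B@(4,3) -> caps B=0 W=0
Move 8: W@(1,4) -> caps B=0 W=0
Move 9: B@(2,0) -> caps B=0 W=0
Move 10: W@(3,3) -> caps B=0 W=0
Move 11: B@(3,4) -> caps B=1 W=0
Move 12: W@(4,0) -> caps B=1 W=0

Answer: 1 0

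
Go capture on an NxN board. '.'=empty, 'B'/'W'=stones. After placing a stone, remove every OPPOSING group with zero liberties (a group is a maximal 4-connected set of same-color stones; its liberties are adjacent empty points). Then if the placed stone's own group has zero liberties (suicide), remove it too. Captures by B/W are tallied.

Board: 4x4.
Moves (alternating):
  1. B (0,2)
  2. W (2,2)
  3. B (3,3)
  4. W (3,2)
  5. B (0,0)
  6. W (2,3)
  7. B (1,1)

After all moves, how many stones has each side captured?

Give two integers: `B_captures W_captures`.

Move 1: B@(0,2) -> caps B=0 W=0
Move 2: W@(2,2) -> caps B=0 W=0
Move 3: B@(3,3) -> caps B=0 W=0
Move 4: W@(3,2) -> caps B=0 W=0
Move 5: B@(0,0) -> caps B=0 W=0
Move 6: W@(2,3) -> caps B=0 W=1
Move 7: B@(1,1) -> caps B=0 W=1

Answer: 0 1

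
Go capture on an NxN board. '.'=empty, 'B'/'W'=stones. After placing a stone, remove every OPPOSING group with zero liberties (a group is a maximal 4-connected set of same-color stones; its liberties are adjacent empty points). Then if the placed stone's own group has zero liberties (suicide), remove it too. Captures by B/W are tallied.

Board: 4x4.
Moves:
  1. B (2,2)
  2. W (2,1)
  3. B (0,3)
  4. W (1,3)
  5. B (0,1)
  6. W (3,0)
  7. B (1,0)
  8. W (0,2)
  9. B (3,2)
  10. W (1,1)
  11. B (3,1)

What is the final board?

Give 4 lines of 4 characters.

Move 1: B@(2,2) -> caps B=0 W=0
Move 2: W@(2,1) -> caps B=0 W=0
Move 3: B@(0,3) -> caps B=0 W=0
Move 4: W@(1,3) -> caps B=0 W=0
Move 5: B@(0,1) -> caps B=0 W=0
Move 6: W@(3,0) -> caps B=0 W=0
Move 7: B@(1,0) -> caps B=0 W=0
Move 8: W@(0,2) -> caps B=0 W=1
Move 9: B@(3,2) -> caps B=0 W=1
Move 10: W@(1,1) -> caps B=0 W=1
Move 11: B@(3,1) -> caps B=0 W=1

Answer: .BW.
BW.W
.WB.
WBB.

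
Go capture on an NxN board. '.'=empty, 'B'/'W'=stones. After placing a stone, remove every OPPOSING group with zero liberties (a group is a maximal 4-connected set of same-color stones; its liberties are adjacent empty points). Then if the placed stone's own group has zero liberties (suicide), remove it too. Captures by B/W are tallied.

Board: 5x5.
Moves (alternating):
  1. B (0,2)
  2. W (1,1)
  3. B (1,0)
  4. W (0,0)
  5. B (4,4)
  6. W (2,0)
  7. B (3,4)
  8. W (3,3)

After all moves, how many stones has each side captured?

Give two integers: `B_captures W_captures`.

Move 1: B@(0,2) -> caps B=0 W=0
Move 2: W@(1,1) -> caps B=0 W=0
Move 3: B@(1,0) -> caps B=0 W=0
Move 4: W@(0,0) -> caps B=0 W=0
Move 5: B@(4,4) -> caps B=0 W=0
Move 6: W@(2,0) -> caps B=0 W=1
Move 7: B@(3,4) -> caps B=0 W=1
Move 8: W@(3,3) -> caps B=0 W=1

Answer: 0 1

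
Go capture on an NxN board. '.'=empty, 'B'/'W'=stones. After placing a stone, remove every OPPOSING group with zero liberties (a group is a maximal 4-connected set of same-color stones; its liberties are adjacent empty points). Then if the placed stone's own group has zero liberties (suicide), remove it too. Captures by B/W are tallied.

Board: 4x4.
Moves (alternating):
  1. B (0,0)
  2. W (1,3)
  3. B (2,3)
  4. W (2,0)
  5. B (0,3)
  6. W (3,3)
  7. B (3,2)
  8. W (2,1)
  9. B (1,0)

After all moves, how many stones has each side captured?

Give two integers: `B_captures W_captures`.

Move 1: B@(0,0) -> caps B=0 W=0
Move 2: W@(1,3) -> caps B=0 W=0
Move 3: B@(2,3) -> caps B=0 W=0
Move 4: W@(2,0) -> caps B=0 W=0
Move 5: B@(0,3) -> caps B=0 W=0
Move 6: W@(3,3) -> caps B=0 W=0
Move 7: B@(3,2) -> caps B=1 W=0
Move 8: W@(2,1) -> caps B=1 W=0
Move 9: B@(1,0) -> caps B=1 W=0

Answer: 1 0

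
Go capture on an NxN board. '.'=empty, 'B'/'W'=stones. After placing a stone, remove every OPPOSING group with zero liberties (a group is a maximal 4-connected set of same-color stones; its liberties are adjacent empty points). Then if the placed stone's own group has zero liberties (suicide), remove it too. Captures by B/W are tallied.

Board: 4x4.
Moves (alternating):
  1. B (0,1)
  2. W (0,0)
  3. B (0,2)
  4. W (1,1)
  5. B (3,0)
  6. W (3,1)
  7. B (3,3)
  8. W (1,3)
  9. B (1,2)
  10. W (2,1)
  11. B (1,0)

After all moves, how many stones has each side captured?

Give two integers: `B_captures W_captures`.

Answer: 1 0

Derivation:
Move 1: B@(0,1) -> caps B=0 W=0
Move 2: W@(0,0) -> caps B=0 W=0
Move 3: B@(0,2) -> caps B=0 W=0
Move 4: W@(1,1) -> caps B=0 W=0
Move 5: B@(3,0) -> caps B=0 W=0
Move 6: W@(3,1) -> caps B=0 W=0
Move 7: B@(3,3) -> caps B=0 W=0
Move 8: W@(1,3) -> caps B=0 W=0
Move 9: B@(1,2) -> caps B=0 W=0
Move 10: W@(2,1) -> caps B=0 W=0
Move 11: B@(1,0) -> caps B=1 W=0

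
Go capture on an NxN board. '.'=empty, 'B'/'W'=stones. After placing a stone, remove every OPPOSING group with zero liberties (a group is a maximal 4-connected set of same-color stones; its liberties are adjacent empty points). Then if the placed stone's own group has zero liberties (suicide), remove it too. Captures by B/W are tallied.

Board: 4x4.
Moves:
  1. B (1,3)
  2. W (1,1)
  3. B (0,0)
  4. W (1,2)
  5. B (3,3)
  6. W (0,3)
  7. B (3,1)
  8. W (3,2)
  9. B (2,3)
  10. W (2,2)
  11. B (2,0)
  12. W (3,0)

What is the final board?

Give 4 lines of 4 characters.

Answer: B..W
.WW.
B.W.
.BW.

Derivation:
Move 1: B@(1,3) -> caps B=0 W=0
Move 2: W@(1,1) -> caps B=0 W=0
Move 3: B@(0,0) -> caps B=0 W=0
Move 4: W@(1,2) -> caps B=0 W=0
Move 5: B@(3,3) -> caps B=0 W=0
Move 6: W@(0,3) -> caps B=0 W=0
Move 7: B@(3,1) -> caps B=0 W=0
Move 8: W@(3,2) -> caps B=0 W=0
Move 9: B@(2,3) -> caps B=0 W=0
Move 10: W@(2,2) -> caps B=0 W=3
Move 11: B@(2,0) -> caps B=0 W=3
Move 12: W@(3,0) -> caps B=0 W=3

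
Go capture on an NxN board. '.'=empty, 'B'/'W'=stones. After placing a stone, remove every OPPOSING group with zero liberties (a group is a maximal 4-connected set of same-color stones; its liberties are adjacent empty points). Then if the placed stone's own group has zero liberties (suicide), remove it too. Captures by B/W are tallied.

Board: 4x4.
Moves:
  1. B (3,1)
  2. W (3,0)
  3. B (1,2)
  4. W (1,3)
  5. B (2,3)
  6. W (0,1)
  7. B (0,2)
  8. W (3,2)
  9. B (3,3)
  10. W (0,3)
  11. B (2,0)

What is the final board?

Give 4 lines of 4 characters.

Move 1: B@(3,1) -> caps B=0 W=0
Move 2: W@(3,0) -> caps B=0 W=0
Move 3: B@(1,2) -> caps B=0 W=0
Move 4: W@(1,3) -> caps B=0 W=0
Move 5: B@(2,3) -> caps B=0 W=0
Move 6: W@(0,1) -> caps B=0 W=0
Move 7: B@(0,2) -> caps B=0 W=0
Move 8: W@(3,2) -> caps B=0 W=0
Move 9: B@(3,3) -> caps B=0 W=0
Move 10: W@(0,3) -> caps B=0 W=0
Move 11: B@(2,0) -> caps B=1 W=0

Answer: .WB.
..B.
B..B
.BWB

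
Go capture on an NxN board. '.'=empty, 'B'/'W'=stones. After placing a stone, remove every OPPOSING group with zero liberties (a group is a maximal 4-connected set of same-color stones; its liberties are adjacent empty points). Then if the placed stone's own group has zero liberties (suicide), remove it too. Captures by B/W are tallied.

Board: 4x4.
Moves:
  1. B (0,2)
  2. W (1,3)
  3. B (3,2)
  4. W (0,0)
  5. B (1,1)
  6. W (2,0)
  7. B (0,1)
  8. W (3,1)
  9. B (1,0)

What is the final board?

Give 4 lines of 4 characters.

Answer: .BB.
BB.W
W...
.WB.

Derivation:
Move 1: B@(0,2) -> caps B=0 W=0
Move 2: W@(1,3) -> caps B=0 W=0
Move 3: B@(3,2) -> caps B=0 W=0
Move 4: W@(0,0) -> caps B=0 W=0
Move 5: B@(1,1) -> caps B=0 W=0
Move 6: W@(2,0) -> caps B=0 W=0
Move 7: B@(0,1) -> caps B=0 W=0
Move 8: W@(3,1) -> caps B=0 W=0
Move 9: B@(1,0) -> caps B=1 W=0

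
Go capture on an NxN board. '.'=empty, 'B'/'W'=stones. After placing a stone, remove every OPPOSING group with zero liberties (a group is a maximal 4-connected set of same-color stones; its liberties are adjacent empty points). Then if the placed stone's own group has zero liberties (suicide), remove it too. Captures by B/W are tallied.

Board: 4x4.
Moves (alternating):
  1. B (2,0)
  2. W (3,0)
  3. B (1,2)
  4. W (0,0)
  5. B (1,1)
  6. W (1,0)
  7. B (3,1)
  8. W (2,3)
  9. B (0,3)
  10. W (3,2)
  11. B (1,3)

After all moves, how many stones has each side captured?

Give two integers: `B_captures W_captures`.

Move 1: B@(2,0) -> caps B=0 W=0
Move 2: W@(3,0) -> caps B=0 W=0
Move 3: B@(1,2) -> caps B=0 W=0
Move 4: W@(0,0) -> caps B=0 W=0
Move 5: B@(1,1) -> caps B=0 W=0
Move 6: W@(1,0) -> caps B=0 W=0
Move 7: B@(3,1) -> caps B=1 W=0
Move 8: W@(2,3) -> caps B=1 W=0
Move 9: B@(0,3) -> caps B=1 W=0
Move 10: W@(3,2) -> caps B=1 W=0
Move 11: B@(1,3) -> caps B=1 W=0

Answer: 1 0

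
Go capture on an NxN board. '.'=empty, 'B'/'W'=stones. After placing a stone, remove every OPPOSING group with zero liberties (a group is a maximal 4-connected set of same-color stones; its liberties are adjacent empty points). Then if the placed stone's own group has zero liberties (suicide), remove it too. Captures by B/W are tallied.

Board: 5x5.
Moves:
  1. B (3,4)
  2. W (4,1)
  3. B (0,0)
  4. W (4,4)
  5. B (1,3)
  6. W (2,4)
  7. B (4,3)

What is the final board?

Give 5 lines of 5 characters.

Move 1: B@(3,4) -> caps B=0 W=0
Move 2: W@(4,1) -> caps B=0 W=0
Move 3: B@(0,0) -> caps B=0 W=0
Move 4: W@(4,4) -> caps B=0 W=0
Move 5: B@(1,3) -> caps B=0 W=0
Move 6: W@(2,4) -> caps B=0 W=0
Move 7: B@(4,3) -> caps B=1 W=0

Answer: B....
...B.
....W
....B
.W.B.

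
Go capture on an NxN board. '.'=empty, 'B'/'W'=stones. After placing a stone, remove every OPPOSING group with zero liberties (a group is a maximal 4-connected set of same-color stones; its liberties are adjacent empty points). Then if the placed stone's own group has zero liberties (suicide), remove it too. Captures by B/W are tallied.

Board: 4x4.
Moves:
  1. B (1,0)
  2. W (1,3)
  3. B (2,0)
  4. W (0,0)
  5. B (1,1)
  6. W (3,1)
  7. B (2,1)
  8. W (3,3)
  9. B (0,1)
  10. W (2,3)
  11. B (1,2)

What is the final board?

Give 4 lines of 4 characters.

Answer: .B..
BBBW
BB.W
.W.W

Derivation:
Move 1: B@(1,0) -> caps B=0 W=0
Move 2: W@(1,3) -> caps B=0 W=0
Move 3: B@(2,0) -> caps B=0 W=0
Move 4: W@(0,0) -> caps B=0 W=0
Move 5: B@(1,1) -> caps B=0 W=0
Move 6: W@(3,1) -> caps B=0 W=0
Move 7: B@(2,1) -> caps B=0 W=0
Move 8: W@(3,3) -> caps B=0 W=0
Move 9: B@(0,1) -> caps B=1 W=0
Move 10: W@(2,3) -> caps B=1 W=0
Move 11: B@(1,2) -> caps B=1 W=0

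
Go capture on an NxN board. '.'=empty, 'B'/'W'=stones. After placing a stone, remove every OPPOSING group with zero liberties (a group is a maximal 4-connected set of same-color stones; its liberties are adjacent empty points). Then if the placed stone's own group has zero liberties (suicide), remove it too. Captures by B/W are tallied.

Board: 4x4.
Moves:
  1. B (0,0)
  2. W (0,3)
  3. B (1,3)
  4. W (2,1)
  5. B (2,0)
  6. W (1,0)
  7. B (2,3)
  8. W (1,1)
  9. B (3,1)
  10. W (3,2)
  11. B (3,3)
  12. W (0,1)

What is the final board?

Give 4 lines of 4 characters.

Answer: .W.W
WW.B
BW.B
.BWB

Derivation:
Move 1: B@(0,0) -> caps B=0 W=0
Move 2: W@(0,3) -> caps B=0 W=0
Move 3: B@(1,3) -> caps B=0 W=0
Move 4: W@(2,1) -> caps B=0 W=0
Move 5: B@(2,0) -> caps B=0 W=0
Move 6: W@(1,0) -> caps B=0 W=0
Move 7: B@(2,3) -> caps B=0 W=0
Move 8: W@(1,1) -> caps B=0 W=0
Move 9: B@(3,1) -> caps B=0 W=0
Move 10: W@(3,2) -> caps B=0 W=0
Move 11: B@(3,3) -> caps B=0 W=0
Move 12: W@(0,1) -> caps B=0 W=1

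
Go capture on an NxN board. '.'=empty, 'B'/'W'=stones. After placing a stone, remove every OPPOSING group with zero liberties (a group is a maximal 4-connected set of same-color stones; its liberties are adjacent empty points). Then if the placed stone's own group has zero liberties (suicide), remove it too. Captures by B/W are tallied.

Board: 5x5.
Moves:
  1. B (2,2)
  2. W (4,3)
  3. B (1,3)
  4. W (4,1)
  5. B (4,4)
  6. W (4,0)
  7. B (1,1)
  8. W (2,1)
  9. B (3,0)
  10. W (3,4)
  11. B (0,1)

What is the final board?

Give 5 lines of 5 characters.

Answer: .B...
.B.B.
.WB..
B...W
WW.W.

Derivation:
Move 1: B@(2,2) -> caps B=0 W=0
Move 2: W@(4,3) -> caps B=0 W=0
Move 3: B@(1,3) -> caps B=0 W=0
Move 4: W@(4,1) -> caps B=0 W=0
Move 5: B@(4,4) -> caps B=0 W=0
Move 6: W@(4,0) -> caps B=0 W=0
Move 7: B@(1,1) -> caps B=0 W=0
Move 8: W@(2,1) -> caps B=0 W=0
Move 9: B@(3,0) -> caps B=0 W=0
Move 10: W@(3,4) -> caps B=0 W=1
Move 11: B@(0,1) -> caps B=0 W=1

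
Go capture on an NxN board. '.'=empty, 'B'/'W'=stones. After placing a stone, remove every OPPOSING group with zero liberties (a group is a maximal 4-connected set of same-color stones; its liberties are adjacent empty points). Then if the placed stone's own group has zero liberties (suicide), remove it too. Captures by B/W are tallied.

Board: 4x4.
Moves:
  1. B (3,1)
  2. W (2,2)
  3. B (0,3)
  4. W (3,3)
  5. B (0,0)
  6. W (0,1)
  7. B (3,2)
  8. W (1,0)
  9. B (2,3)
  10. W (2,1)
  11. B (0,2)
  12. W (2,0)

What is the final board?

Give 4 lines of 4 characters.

Move 1: B@(3,1) -> caps B=0 W=0
Move 2: W@(2,2) -> caps B=0 W=0
Move 3: B@(0,3) -> caps B=0 W=0
Move 4: W@(3,3) -> caps B=0 W=0
Move 5: B@(0,0) -> caps B=0 W=0
Move 6: W@(0,1) -> caps B=0 W=0
Move 7: B@(3,2) -> caps B=0 W=0
Move 8: W@(1,0) -> caps B=0 W=1
Move 9: B@(2,3) -> caps B=1 W=1
Move 10: W@(2,1) -> caps B=1 W=1
Move 11: B@(0,2) -> caps B=1 W=1
Move 12: W@(2,0) -> caps B=1 W=1

Answer: .WBB
W...
WWWB
.BB.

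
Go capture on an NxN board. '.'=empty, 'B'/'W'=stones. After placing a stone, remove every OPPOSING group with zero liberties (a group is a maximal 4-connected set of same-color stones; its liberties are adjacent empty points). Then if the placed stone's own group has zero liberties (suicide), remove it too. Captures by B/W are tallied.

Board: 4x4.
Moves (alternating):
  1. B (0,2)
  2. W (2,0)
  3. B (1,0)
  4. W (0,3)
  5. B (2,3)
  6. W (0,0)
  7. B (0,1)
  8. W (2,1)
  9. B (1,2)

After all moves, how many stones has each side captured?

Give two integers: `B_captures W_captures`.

Move 1: B@(0,2) -> caps B=0 W=0
Move 2: W@(2,0) -> caps B=0 W=0
Move 3: B@(1,0) -> caps B=0 W=0
Move 4: W@(0,3) -> caps B=0 W=0
Move 5: B@(2,3) -> caps B=0 W=0
Move 6: W@(0,0) -> caps B=0 W=0
Move 7: B@(0,1) -> caps B=1 W=0
Move 8: W@(2,1) -> caps B=1 W=0
Move 9: B@(1,2) -> caps B=1 W=0

Answer: 1 0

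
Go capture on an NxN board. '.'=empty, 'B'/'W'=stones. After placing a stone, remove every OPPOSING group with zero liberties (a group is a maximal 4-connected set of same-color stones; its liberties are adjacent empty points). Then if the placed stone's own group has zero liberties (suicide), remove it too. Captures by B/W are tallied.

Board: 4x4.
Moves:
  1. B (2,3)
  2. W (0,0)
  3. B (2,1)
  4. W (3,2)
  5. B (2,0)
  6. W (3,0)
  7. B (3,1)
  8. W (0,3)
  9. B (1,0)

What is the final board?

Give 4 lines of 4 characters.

Answer: W..W
B...
BB.B
.BW.

Derivation:
Move 1: B@(2,3) -> caps B=0 W=0
Move 2: W@(0,0) -> caps B=0 W=0
Move 3: B@(2,1) -> caps B=0 W=0
Move 4: W@(3,2) -> caps B=0 W=0
Move 5: B@(2,0) -> caps B=0 W=0
Move 6: W@(3,0) -> caps B=0 W=0
Move 7: B@(3,1) -> caps B=1 W=0
Move 8: W@(0,3) -> caps B=1 W=0
Move 9: B@(1,0) -> caps B=1 W=0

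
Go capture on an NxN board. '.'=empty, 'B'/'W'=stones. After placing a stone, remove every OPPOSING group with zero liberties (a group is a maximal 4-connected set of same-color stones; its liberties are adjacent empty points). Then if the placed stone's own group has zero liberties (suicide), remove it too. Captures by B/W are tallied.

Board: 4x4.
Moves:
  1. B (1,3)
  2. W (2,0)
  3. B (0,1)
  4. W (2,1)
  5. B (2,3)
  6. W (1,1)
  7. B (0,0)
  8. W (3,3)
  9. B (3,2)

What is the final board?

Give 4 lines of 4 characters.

Answer: BB..
.W.B
WW.B
..B.

Derivation:
Move 1: B@(1,3) -> caps B=0 W=0
Move 2: W@(2,0) -> caps B=0 W=0
Move 3: B@(0,1) -> caps B=0 W=0
Move 4: W@(2,1) -> caps B=0 W=0
Move 5: B@(2,3) -> caps B=0 W=0
Move 6: W@(1,1) -> caps B=0 W=0
Move 7: B@(0,0) -> caps B=0 W=0
Move 8: W@(3,3) -> caps B=0 W=0
Move 9: B@(3,2) -> caps B=1 W=0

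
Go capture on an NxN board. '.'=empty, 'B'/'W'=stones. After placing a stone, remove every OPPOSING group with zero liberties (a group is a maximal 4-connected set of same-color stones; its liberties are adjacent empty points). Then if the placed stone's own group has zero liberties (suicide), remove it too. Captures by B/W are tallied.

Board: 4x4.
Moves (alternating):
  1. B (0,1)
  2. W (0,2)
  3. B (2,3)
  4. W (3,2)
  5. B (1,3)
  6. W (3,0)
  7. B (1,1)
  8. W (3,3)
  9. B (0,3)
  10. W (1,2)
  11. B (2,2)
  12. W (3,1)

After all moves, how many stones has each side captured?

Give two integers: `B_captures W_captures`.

Move 1: B@(0,1) -> caps B=0 W=0
Move 2: W@(0,2) -> caps B=0 W=0
Move 3: B@(2,3) -> caps B=0 W=0
Move 4: W@(3,2) -> caps B=0 W=0
Move 5: B@(1,3) -> caps B=0 W=0
Move 6: W@(3,0) -> caps B=0 W=0
Move 7: B@(1,1) -> caps B=0 W=0
Move 8: W@(3,3) -> caps B=0 W=0
Move 9: B@(0,3) -> caps B=0 W=0
Move 10: W@(1,2) -> caps B=0 W=0
Move 11: B@(2,2) -> caps B=2 W=0
Move 12: W@(3,1) -> caps B=2 W=0

Answer: 2 0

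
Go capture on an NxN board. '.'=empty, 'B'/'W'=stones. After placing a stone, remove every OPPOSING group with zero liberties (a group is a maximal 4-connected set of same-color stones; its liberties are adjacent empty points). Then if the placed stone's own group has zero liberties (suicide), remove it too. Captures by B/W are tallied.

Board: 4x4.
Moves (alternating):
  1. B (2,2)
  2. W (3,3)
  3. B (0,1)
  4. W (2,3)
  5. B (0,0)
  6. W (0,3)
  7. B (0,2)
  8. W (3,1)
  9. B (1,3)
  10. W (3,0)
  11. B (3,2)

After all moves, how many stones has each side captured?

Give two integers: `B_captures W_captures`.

Move 1: B@(2,2) -> caps B=0 W=0
Move 2: W@(3,3) -> caps B=0 W=0
Move 3: B@(0,1) -> caps B=0 W=0
Move 4: W@(2,3) -> caps B=0 W=0
Move 5: B@(0,0) -> caps B=0 W=0
Move 6: W@(0,3) -> caps B=0 W=0
Move 7: B@(0,2) -> caps B=0 W=0
Move 8: W@(3,1) -> caps B=0 W=0
Move 9: B@(1,3) -> caps B=1 W=0
Move 10: W@(3,0) -> caps B=1 W=0
Move 11: B@(3,2) -> caps B=3 W=0

Answer: 3 0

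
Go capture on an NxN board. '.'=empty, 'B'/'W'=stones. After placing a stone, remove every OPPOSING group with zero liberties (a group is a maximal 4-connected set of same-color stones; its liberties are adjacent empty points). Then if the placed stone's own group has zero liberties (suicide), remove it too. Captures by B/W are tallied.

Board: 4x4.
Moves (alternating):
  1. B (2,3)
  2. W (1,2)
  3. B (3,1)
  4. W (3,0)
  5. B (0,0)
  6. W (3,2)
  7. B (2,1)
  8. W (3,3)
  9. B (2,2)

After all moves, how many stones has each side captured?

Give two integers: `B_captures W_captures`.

Move 1: B@(2,3) -> caps B=0 W=0
Move 2: W@(1,2) -> caps B=0 W=0
Move 3: B@(3,1) -> caps B=0 W=0
Move 4: W@(3,0) -> caps B=0 W=0
Move 5: B@(0,0) -> caps B=0 W=0
Move 6: W@(3,2) -> caps B=0 W=0
Move 7: B@(2,1) -> caps B=0 W=0
Move 8: W@(3,3) -> caps B=0 W=0
Move 9: B@(2,2) -> caps B=2 W=0

Answer: 2 0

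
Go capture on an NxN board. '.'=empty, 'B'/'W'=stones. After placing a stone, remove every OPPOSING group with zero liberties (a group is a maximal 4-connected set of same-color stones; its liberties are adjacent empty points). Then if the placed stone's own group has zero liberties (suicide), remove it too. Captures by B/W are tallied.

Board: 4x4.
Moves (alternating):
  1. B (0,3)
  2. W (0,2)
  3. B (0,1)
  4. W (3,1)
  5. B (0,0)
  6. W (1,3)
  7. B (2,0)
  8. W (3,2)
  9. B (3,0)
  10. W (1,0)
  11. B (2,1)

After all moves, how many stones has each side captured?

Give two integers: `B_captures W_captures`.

Answer: 0 1

Derivation:
Move 1: B@(0,3) -> caps B=0 W=0
Move 2: W@(0,2) -> caps B=0 W=0
Move 3: B@(0,1) -> caps B=0 W=0
Move 4: W@(3,1) -> caps B=0 W=0
Move 5: B@(0,0) -> caps B=0 W=0
Move 6: W@(1,3) -> caps B=0 W=1
Move 7: B@(2,0) -> caps B=0 W=1
Move 8: W@(3,2) -> caps B=0 W=1
Move 9: B@(3,0) -> caps B=0 W=1
Move 10: W@(1,0) -> caps B=0 W=1
Move 11: B@(2,1) -> caps B=0 W=1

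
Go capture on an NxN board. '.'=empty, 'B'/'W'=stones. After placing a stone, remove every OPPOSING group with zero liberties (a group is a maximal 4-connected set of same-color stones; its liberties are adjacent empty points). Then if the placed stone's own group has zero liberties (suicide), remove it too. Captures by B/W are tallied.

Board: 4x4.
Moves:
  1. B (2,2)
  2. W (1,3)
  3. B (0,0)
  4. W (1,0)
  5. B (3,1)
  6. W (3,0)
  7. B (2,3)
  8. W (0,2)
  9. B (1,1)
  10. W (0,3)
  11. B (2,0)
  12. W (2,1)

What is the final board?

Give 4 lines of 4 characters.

Answer: B.WW
.B.W
B.BB
.B..

Derivation:
Move 1: B@(2,2) -> caps B=0 W=0
Move 2: W@(1,3) -> caps B=0 W=0
Move 3: B@(0,0) -> caps B=0 W=0
Move 4: W@(1,0) -> caps B=0 W=0
Move 5: B@(3,1) -> caps B=0 W=0
Move 6: W@(3,0) -> caps B=0 W=0
Move 7: B@(2,3) -> caps B=0 W=0
Move 8: W@(0,2) -> caps B=0 W=0
Move 9: B@(1,1) -> caps B=0 W=0
Move 10: W@(0,3) -> caps B=0 W=0
Move 11: B@(2,0) -> caps B=2 W=0
Move 12: W@(2,1) -> caps B=2 W=0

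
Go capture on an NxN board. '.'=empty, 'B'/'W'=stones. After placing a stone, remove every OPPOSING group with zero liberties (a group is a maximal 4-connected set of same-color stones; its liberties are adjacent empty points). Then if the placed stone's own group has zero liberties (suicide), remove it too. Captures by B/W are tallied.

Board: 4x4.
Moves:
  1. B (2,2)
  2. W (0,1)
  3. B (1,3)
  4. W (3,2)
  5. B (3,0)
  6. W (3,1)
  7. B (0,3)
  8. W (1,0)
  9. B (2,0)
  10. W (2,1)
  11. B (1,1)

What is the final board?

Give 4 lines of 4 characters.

Move 1: B@(2,2) -> caps B=0 W=0
Move 2: W@(0,1) -> caps B=0 W=0
Move 3: B@(1,3) -> caps B=0 W=0
Move 4: W@(3,2) -> caps B=0 W=0
Move 5: B@(3,0) -> caps B=0 W=0
Move 6: W@(3,1) -> caps B=0 W=0
Move 7: B@(0,3) -> caps B=0 W=0
Move 8: W@(1,0) -> caps B=0 W=0
Move 9: B@(2,0) -> caps B=0 W=0
Move 10: W@(2,1) -> caps B=0 W=2
Move 11: B@(1,1) -> caps B=0 W=2

Answer: .W.B
WB.B
.WB.
.WW.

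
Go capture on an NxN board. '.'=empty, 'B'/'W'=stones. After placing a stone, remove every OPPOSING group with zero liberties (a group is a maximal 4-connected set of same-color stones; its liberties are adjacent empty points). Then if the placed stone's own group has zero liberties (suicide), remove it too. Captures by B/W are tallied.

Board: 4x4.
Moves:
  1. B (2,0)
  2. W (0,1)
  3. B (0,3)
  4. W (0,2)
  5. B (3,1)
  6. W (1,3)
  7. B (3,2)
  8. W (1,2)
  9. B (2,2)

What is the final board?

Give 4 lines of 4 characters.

Answer: .WW.
..WW
B.B.
.BB.

Derivation:
Move 1: B@(2,0) -> caps B=0 W=0
Move 2: W@(0,1) -> caps B=0 W=0
Move 3: B@(0,3) -> caps B=0 W=0
Move 4: W@(0,2) -> caps B=0 W=0
Move 5: B@(3,1) -> caps B=0 W=0
Move 6: W@(1,3) -> caps B=0 W=1
Move 7: B@(3,2) -> caps B=0 W=1
Move 8: W@(1,2) -> caps B=0 W=1
Move 9: B@(2,2) -> caps B=0 W=1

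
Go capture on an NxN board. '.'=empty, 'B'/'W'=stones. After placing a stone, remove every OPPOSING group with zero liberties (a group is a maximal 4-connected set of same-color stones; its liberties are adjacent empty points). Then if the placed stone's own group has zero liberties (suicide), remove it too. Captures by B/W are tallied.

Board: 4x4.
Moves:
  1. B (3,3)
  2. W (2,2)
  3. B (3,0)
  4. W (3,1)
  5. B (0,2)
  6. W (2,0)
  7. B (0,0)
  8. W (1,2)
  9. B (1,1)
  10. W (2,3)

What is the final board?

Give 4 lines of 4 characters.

Move 1: B@(3,3) -> caps B=0 W=0
Move 2: W@(2,2) -> caps B=0 W=0
Move 3: B@(3,0) -> caps B=0 W=0
Move 4: W@(3,1) -> caps B=0 W=0
Move 5: B@(0,2) -> caps B=0 W=0
Move 6: W@(2,0) -> caps B=0 W=1
Move 7: B@(0,0) -> caps B=0 W=1
Move 8: W@(1,2) -> caps B=0 W=1
Move 9: B@(1,1) -> caps B=0 W=1
Move 10: W@(2,3) -> caps B=0 W=1

Answer: B.B.
.BW.
W.WW
.W.B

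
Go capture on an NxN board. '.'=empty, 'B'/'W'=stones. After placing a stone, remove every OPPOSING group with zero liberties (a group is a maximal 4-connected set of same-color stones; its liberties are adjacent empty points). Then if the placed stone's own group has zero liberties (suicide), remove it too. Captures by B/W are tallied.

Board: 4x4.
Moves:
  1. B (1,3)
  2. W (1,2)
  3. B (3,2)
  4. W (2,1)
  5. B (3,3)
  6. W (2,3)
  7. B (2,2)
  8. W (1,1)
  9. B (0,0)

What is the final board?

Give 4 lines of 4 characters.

Answer: B...
.WWB
.WB.
..BB

Derivation:
Move 1: B@(1,3) -> caps B=0 W=0
Move 2: W@(1,2) -> caps B=0 W=0
Move 3: B@(3,2) -> caps B=0 W=0
Move 4: W@(2,1) -> caps B=0 W=0
Move 5: B@(3,3) -> caps B=0 W=0
Move 6: W@(2,3) -> caps B=0 W=0
Move 7: B@(2,2) -> caps B=1 W=0
Move 8: W@(1,1) -> caps B=1 W=0
Move 9: B@(0,0) -> caps B=1 W=0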